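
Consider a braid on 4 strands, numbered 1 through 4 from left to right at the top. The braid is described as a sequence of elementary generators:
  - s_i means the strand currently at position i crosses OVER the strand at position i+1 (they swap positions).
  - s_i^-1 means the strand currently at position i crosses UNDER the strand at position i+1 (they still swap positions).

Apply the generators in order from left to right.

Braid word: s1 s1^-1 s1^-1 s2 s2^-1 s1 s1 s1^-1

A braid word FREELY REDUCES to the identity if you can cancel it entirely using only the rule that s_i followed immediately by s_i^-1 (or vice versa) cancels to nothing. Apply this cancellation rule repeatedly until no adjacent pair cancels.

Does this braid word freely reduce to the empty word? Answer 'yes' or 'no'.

Gen 1 (s1): push. Stack: [s1]
Gen 2 (s1^-1): cancels prior s1. Stack: []
Gen 3 (s1^-1): push. Stack: [s1^-1]
Gen 4 (s2): push. Stack: [s1^-1 s2]
Gen 5 (s2^-1): cancels prior s2. Stack: [s1^-1]
Gen 6 (s1): cancels prior s1^-1. Stack: []
Gen 7 (s1): push. Stack: [s1]
Gen 8 (s1^-1): cancels prior s1. Stack: []
Reduced word: (empty)

Answer: yes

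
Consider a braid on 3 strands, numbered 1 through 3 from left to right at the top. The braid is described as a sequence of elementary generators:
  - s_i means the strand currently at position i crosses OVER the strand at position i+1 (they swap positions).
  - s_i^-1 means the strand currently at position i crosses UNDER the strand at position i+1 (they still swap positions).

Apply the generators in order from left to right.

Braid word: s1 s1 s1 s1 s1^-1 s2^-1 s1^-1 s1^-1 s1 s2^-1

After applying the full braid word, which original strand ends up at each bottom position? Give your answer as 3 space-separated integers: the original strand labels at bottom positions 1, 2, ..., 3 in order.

Answer: 3 1 2

Derivation:
Gen 1 (s1): strand 1 crosses over strand 2. Perm now: [2 1 3]
Gen 2 (s1): strand 2 crosses over strand 1. Perm now: [1 2 3]
Gen 3 (s1): strand 1 crosses over strand 2. Perm now: [2 1 3]
Gen 4 (s1): strand 2 crosses over strand 1. Perm now: [1 2 3]
Gen 5 (s1^-1): strand 1 crosses under strand 2. Perm now: [2 1 3]
Gen 6 (s2^-1): strand 1 crosses under strand 3. Perm now: [2 3 1]
Gen 7 (s1^-1): strand 2 crosses under strand 3. Perm now: [3 2 1]
Gen 8 (s1^-1): strand 3 crosses under strand 2. Perm now: [2 3 1]
Gen 9 (s1): strand 2 crosses over strand 3. Perm now: [3 2 1]
Gen 10 (s2^-1): strand 2 crosses under strand 1. Perm now: [3 1 2]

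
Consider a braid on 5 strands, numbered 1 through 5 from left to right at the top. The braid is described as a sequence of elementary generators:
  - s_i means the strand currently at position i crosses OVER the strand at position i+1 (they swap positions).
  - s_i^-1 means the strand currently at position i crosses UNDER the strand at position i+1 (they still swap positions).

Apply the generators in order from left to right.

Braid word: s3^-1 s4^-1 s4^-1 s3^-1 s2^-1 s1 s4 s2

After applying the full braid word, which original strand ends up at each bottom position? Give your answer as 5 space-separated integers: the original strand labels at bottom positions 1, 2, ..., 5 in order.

Gen 1 (s3^-1): strand 3 crosses under strand 4. Perm now: [1 2 4 3 5]
Gen 2 (s4^-1): strand 3 crosses under strand 5. Perm now: [1 2 4 5 3]
Gen 3 (s4^-1): strand 5 crosses under strand 3. Perm now: [1 2 4 3 5]
Gen 4 (s3^-1): strand 4 crosses under strand 3. Perm now: [1 2 3 4 5]
Gen 5 (s2^-1): strand 2 crosses under strand 3. Perm now: [1 3 2 4 5]
Gen 6 (s1): strand 1 crosses over strand 3. Perm now: [3 1 2 4 5]
Gen 7 (s4): strand 4 crosses over strand 5. Perm now: [3 1 2 5 4]
Gen 8 (s2): strand 1 crosses over strand 2. Perm now: [3 2 1 5 4]

Answer: 3 2 1 5 4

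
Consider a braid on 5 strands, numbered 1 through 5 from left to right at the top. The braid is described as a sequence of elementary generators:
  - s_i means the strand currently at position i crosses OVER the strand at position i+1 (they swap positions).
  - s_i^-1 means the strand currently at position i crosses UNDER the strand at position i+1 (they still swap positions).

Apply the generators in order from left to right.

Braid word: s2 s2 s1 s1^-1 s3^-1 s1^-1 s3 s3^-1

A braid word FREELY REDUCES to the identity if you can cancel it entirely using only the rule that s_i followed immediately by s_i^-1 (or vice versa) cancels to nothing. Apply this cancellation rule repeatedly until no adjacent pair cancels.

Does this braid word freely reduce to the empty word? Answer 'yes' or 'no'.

Answer: no

Derivation:
Gen 1 (s2): push. Stack: [s2]
Gen 2 (s2): push. Stack: [s2 s2]
Gen 3 (s1): push. Stack: [s2 s2 s1]
Gen 4 (s1^-1): cancels prior s1. Stack: [s2 s2]
Gen 5 (s3^-1): push. Stack: [s2 s2 s3^-1]
Gen 6 (s1^-1): push. Stack: [s2 s2 s3^-1 s1^-1]
Gen 7 (s3): push. Stack: [s2 s2 s3^-1 s1^-1 s3]
Gen 8 (s3^-1): cancels prior s3. Stack: [s2 s2 s3^-1 s1^-1]
Reduced word: s2 s2 s3^-1 s1^-1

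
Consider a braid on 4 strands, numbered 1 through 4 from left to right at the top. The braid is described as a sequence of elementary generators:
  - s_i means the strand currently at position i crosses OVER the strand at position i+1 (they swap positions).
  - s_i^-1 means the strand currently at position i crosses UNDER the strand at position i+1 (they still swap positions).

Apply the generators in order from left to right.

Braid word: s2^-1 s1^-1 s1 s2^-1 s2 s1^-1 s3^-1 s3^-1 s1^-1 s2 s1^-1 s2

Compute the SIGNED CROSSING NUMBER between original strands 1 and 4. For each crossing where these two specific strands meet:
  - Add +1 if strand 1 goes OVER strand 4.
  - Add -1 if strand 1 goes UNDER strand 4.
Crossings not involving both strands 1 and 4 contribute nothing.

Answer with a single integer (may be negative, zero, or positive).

Gen 1: crossing 2x3. Both 1&4? no. Sum: 0
Gen 2: crossing 1x3. Both 1&4? no. Sum: 0
Gen 3: crossing 3x1. Both 1&4? no. Sum: 0
Gen 4: crossing 3x2. Both 1&4? no. Sum: 0
Gen 5: crossing 2x3. Both 1&4? no. Sum: 0
Gen 6: crossing 1x3. Both 1&4? no. Sum: 0
Gen 7: crossing 2x4. Both 1&4? no. Sum: 0
Gen 8: crossing 4x2. Both 1&4? no. Sum: 0
Gen 9: crossing 3x1. Both 1&4? no. Sum: 0
Gen 10: crossing 3x2. Both 1&4? no. Sum: 0
Gen 11: crossing 1x2. Both 1&4? no. Sum: 0
Gen 12: crossing 1x3. Both 1&4? no. Sum: 0

Answer: 0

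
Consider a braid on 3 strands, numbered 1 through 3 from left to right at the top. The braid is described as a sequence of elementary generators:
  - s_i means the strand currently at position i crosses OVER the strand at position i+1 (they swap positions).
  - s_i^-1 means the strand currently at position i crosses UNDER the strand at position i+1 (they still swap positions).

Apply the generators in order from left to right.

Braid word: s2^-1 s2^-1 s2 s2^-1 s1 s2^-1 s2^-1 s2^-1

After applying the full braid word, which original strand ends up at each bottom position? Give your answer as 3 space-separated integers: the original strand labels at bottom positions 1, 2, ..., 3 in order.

Answer: 2 3 1

Derivation:
Gen 1 (s2^-1): strand 2 crosses under strand 3. Perm now: [1 3 2]
Gen 2 (s2^-1): strand 3 crosses under strand 2. Perm now: [1 2 3]
Gen 3 (s2): strand 2 crosses over strand 3. Perm now: [1 3 2]
Gen 4 (s2^-1): strand 3 crosses under strand 2. Perm now: [1 2 3]
Gen 5 (s1): strand 1 crosses over strand 2. Perm now: [2 1 3]
Gen 6 (s2^-1): strand 1 crosses under strand 3. Perm now: [2 3 1]
Gen 7 (s2^-1): strand 3 crosses under strand 1. Perm now: [2 1 3]
Gen 8 (s2^-1): strand 1 crosses under strand 3. Perm now: [2 3 1]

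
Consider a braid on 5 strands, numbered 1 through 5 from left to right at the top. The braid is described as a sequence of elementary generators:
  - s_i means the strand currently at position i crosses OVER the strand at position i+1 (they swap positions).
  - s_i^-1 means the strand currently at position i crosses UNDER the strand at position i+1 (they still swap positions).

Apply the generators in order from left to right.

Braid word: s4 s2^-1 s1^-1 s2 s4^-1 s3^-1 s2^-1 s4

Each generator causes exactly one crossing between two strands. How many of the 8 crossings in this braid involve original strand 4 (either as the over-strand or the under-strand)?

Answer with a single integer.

Gen 1: crossing 4x5. Involves strand 4? yes. Count so far: 1
Gen 2: crossing 2x3. Involves strand 4? no. Count so far: 1
Gen 3: crossing 1x3. Involves strand 4? no. Count so far: 1
Gen 4: crossing 1x2. Involves strand 4? no. Count so far: 1
Gen 5: crossing 5x4. Involves strand 4? yes. Count so far: 2
Gen 6: crossing 1x4. Involves strand 4? yes. Count so far: 3
Gen 7: crossing 2x4. Involves strand 4? yes. Count so far: 4
Gen 8: crossing 1x5. Involves strand 4? no. Count so far: 4

Answer: 4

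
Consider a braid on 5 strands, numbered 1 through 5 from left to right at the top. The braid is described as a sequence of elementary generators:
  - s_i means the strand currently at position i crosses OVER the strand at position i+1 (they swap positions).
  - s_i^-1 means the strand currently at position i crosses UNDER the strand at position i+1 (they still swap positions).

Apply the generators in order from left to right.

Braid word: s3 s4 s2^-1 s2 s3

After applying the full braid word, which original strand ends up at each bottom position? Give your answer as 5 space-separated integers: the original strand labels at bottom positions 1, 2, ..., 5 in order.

Answer: 1 2 5 4 3

Derivation:
Gen 1 (s3): strand 3 crosses over strand 4. Perm now: [1 2 4 3 5]
Gen 2 (s4): strand 3 crosses over strand 5. Perm now: [1 2 4 5 3]
Gen 3 (s2^-1): strand 2 crosses under strand 4. Perm now: [1 4 2 5 3]
Gen 4 (s2): strand 4 crosses over strand 2. Perm now: [1 2 4 5 3]
Gen 5 (s3): strand 4 crosses over strand 5. Perm now: [1 2 5 4 3]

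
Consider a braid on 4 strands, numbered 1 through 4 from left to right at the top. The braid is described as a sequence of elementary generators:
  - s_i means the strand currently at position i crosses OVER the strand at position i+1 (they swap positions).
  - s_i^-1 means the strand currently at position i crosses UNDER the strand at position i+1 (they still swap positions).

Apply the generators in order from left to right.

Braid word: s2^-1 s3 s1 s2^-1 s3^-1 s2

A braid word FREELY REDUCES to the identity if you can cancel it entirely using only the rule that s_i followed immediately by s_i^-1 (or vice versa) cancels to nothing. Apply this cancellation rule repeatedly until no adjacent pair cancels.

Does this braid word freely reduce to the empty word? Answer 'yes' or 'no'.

Answer: no

Derivation:
Gen 1 (s2^-1): push. Stack: [s2^-1]
Gen 2 (s3): push. Stack: [s2^-1 s3]
Gen 3 (s1): push. Stack: [s2^-1 s3 s1]
Gen 4 (s2^-1): push. Stack: [s2^-1 s3 s1 s2^-1]
Gen 5 (s3^-1): push. Stack: [s2^-1 s3 s1 s2^-1 s3^-1]
Gen 6 (s2): push. Stack: [s2^-1 s3 s1 s2^-1 s3^-1 s2]
Reduced word: s2^-1 s3 s1 s2^-1 s3^-1 s2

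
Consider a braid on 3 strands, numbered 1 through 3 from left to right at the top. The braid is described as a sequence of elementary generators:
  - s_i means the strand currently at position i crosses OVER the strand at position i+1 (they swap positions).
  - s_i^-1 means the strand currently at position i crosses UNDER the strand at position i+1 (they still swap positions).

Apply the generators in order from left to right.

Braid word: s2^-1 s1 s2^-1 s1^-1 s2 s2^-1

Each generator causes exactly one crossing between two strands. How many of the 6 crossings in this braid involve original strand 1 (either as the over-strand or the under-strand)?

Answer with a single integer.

Gen 1: crossing 2x3. Involves strand 1? no. Count so far: 0
Gen 2: crossing 1x3. Involves strand 1? yes. Count so far: 1
Gen 3: crossing 1x2. Involves strand 1? yes. Count so far: 2
Gen 4: crossing 3x2. Involves strand 1? no. Count so far: 2
Gen 5: crossing 3x1. Involves strand 1? yes. Count so far: 3
Gen 6: crossing 1x3. Involves strand 1? yes. Count so far: 4

Answer: 4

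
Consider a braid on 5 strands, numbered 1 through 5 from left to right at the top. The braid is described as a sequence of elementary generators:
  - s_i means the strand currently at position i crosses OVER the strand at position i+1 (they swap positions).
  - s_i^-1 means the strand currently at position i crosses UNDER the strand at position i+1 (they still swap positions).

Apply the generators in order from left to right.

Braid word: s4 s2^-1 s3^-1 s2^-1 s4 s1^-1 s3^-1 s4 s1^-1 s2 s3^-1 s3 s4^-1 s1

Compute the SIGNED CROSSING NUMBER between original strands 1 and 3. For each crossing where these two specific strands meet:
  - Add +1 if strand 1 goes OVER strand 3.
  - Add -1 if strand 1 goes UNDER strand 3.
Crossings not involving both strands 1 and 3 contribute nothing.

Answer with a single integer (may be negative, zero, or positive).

Gen 1: crossing 4x5. Both 1&3? no. Sum: 0
Gen 2: crossing 2x3. Both 1&3? no. Sum: 0
Gen 3: crossing 2x5. Both 1&3? no. Sum: 0
Gen 4: crossing 3x5. Both 1&3? no. Sum: 0
Gen 5: crossing 2x4. Both 1&3? no. Sum: 0
Gen 6: crossing 1x5. Both 1&3? no. Sum: 0
Gen 7: crossing 3x4. Both 1&3? no. Sum: 0
Gen 8: crossing 3x2. Both 1&3? no. Sum: 0
Gen 9: crossing 5x1. Both 1&3? no. Sum: 0
Gen 10: crossing 5x4. Both 1&3? no. Sum: 0
Gen 11: crossing 5x2. Both 1&3? no. Sum: 0
Gen 12: crossing 2x5. Both 1&3? no. Sum: 0
Gen 13: crossing 2x3. Both 1&3? no. Sum: 0
Gen 14: crossing 1x4. Both 1&3? no. Sum: 0

Answer: 0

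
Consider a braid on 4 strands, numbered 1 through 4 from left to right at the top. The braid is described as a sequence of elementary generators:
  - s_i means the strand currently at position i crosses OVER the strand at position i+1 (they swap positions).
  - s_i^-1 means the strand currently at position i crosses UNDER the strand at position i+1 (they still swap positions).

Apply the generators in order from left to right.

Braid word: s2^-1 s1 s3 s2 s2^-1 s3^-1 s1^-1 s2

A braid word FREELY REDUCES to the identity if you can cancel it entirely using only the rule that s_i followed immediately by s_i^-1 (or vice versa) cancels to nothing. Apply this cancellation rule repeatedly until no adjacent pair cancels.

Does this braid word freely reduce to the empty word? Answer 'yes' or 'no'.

Answer: yes

Derivation:
Gen 1 (s2^-1): push. Stack: [s2^-1]
Gen 2 (s1): push. Stack: [s2^-1 s1]
Gen 3 (s3): push. Stack: [s2^-1 s1 s3]
Gen 4 (s2): push. Stack: [s2^-1 s1 s3 s2]
Gen 5 (s2^-1): cancels prior s2. Stack: [s2^-1 s1 s3]
Gen 6 (s3^-1): cancels prior s3. Stack: [s2^-1 s1]
Gen 7 (s1^-1): cancels prior s1. Stack: [s2^-1]
Gen 8 (s2): cancels prior s2^-1. Stack: []
Reduced word: (empty)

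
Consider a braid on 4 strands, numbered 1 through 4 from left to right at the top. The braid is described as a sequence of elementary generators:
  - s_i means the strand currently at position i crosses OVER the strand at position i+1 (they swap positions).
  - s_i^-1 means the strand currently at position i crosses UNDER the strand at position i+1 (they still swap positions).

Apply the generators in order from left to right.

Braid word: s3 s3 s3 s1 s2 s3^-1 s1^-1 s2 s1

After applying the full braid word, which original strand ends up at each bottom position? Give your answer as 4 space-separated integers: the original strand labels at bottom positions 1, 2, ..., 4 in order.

Gen 1 (s3): strand 3 crosses over strand 4. Perm now: [1 2 4 3]
Gen 2 (s3): strand 4 crosses over strand 3. Perm now: [1 2 3 4]
Gen 3 (s3): strand 3 crosses over strand 4. Perm now: [1 2 4 3]
Gen 4 (s1): strand 1 crosses over strand 2. Perm now: [2 1 4 3]
Gen 5 (s2): strand 1 crosses over strand 4. Perm now: [2 4 1 3]
Gen 6 (s3^-1): strand 1 crosses under strand 3. Perm now: [2 4 3 1]
Gen 7 (s1^-1): strand 2 crosses under strand 4. Perm now: [4 2 3 1]
Gen 8 (s2): strand 2 crosses over strand 3. Perm now: [4 3 2 1]
Gen 9 (s1): strand 4 crosses over strand 3. Perm now: [3 4 2 1]

Answer: 3 4 2 1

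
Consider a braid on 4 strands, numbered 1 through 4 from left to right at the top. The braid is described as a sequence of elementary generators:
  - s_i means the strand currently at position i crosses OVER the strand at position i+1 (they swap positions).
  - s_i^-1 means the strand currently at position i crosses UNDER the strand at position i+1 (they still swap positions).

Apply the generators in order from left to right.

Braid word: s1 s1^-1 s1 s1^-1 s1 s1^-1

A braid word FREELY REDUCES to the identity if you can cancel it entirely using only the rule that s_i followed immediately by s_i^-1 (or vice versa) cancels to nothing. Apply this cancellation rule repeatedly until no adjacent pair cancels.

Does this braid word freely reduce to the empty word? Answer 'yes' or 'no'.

Answer: yes

Derivation:
Gen 1 (s1): push. Stack: [s1]
Gen 2 (s1^-1): cancels prior s1. Stack: []
Gen 3 (s1): push. Stack: [s1]
Gen 4 (s1^-1): cancels prior s1. Stack: []
Gen 5 (s1): push. Stack: [s1]
Gen 6 (s1^-1): cancels prior s1. Stack: []
Reduced word: (empty)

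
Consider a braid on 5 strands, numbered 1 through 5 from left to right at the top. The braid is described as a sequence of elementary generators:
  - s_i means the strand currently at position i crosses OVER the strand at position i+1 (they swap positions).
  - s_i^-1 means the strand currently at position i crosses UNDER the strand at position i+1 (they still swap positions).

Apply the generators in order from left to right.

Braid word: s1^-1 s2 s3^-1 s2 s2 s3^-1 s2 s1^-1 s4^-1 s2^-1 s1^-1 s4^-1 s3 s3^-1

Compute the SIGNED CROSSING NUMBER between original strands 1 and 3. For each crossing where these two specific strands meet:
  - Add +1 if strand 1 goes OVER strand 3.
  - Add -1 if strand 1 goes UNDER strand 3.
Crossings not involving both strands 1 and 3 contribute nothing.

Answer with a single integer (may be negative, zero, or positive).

Answer: -1

Derivation:
Gen 1: crossing 1x2. Both 1&3? no. Sum: 0
Gen 2: 1 over 3. Both 1&3? yes. Contrib: +1. Sum: 1
Gen 3: crossing 1x4. Both 1&3? no. Sum: 1
Gen 4: crossing 3x4. Both 1&3? no. Sum: 1
Gen 5: crossing 4x3. Both 1&3? no. Sum: 1
Gen 6: crossing 4x1. Both 1&3? no. Sum: 1
Gen 7: 3 over 1. Both 1&3? yes. Contrib: -1. Sum: 0
Gen 8: crossing 2x1. Both 1&3? no. Sum: 0
Gen 9: crossing 4x5. Both 1&3? no. Sum: 0
Gen 10: crossing 2x3. Both 1&3? no. Sum: 0
Gen 11: 1 under 3. Both 1&3? yes. Contrib: -1. Sum: -1
Gen 12: crossing 5x4. Both 1&3? no. Sum: -1
Gen 13: crossing 2x4. Both 1&3? no. Sum: -1
Gen 14: crossing 4x2. Both 1&3? no. Sum: -1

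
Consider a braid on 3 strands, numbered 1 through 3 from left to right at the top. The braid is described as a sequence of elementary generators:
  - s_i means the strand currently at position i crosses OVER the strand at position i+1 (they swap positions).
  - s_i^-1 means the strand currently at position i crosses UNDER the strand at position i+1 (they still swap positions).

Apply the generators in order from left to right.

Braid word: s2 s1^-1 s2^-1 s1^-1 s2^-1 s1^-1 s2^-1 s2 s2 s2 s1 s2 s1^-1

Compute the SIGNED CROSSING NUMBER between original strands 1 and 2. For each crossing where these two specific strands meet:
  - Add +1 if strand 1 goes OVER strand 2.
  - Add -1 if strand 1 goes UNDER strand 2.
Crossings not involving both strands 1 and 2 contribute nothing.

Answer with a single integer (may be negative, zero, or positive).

Gen 1: crossing 2x3. Both 1&2? no. Sum: 0
Gen 2: crossing 1x3. Both 1&2? no. Sum: 0
Gen 3: 1 under 2. Both 1&2? yes. Contrib: -1. Sum: -1
Gen 4: crossing 3x2. Both 1&2? no. Sum: -1
Gen 5: crossing 3x1. Both 1&2? no. Sum: -1
Gen 6: 2 under 1. Both 1&2? yes. Contrib: +1. Sum: 0
Gen 7: crossing 2x3. Both 1&2? no. Sum: 0
Gen 8: crossing 3x2. Both 1&2? no. Sum: 0
Gen 9: crossing 2x3. Both 1&2? no. Sum: 0
Gen 10: crossing 3x2. Both 1&2? no. Sum: 0
Gen 11: 1 over 2. Both 1&2? yes. Contrib: +1. Sum: 1
Gen 12: crossing 1x3. Both 1&2? no. Sum: 1
Gen 13: crossing 2x3. Both 1&2? no. Sum: 1

Answer: 1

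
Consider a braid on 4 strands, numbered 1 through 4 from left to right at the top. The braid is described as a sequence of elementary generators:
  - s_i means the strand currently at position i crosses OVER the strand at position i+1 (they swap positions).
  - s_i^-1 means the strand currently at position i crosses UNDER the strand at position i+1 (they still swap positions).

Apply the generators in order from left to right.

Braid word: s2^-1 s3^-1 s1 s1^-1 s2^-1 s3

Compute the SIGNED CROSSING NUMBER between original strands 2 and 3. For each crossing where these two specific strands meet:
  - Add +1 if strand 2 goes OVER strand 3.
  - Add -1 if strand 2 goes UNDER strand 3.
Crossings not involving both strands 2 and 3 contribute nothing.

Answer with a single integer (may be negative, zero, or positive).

Gen 1: 2 under 3. Both 2&3? yes. Contrib: -1. Sum: -1
Gen 2: crossing 2x4. Both 2&3? no. Sum: -1
Gen 3: crossing 1x3. Both 2&3? no. Sum: -1
Gen 4: crossing 3x1. Both 2&3? no. Sum: -1
Gen 5: crossing 3x4. Both 2&3? no. Sum: -1
Gen 6: 3 over 2. Both 2&3? yes. Contrib: -1. Sum: -2

Answer: -2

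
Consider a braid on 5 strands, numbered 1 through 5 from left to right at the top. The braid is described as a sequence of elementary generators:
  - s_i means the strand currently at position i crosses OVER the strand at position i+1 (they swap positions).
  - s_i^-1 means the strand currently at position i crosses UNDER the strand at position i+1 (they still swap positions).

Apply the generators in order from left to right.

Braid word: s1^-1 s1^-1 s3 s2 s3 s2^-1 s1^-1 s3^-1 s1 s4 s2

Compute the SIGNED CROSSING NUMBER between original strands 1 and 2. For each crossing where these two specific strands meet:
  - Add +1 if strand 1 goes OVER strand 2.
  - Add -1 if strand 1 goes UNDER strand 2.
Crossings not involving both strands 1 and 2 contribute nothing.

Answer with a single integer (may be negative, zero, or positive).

Answer: 0

Derivation:
Gen 1: 1 under 2. Both 1&2? yes. Contrib: -1. Sum: -1
Gen 2: 2 under 1. Both 1&2? yes. Contrib: +1. Sum: 0
Gen 3: crossing 3x4. Both 1&2? no. Sum: 0
Gen 4: crossing 2x4. Both 1&2? no. Sum: 0
Gen 5: crossing 2x3. Both 1&2? no. Sum: 0
Gen 6: crossing 4x3. Both 1&2? no. Sum: 0
Gen 7: crossing 1x3. Both 1&2? no. Sum: 0
Gen 8: crossing 4x2. Both 1&2? no. Sum: 0
Gen 9: crossing 3x1. Both 1&2? no. Sum: 0
Gen 10: crossing 4x5. Both 1&2? no. Sum: 0
Gen 11: crossing 3x2. Both 1&2? no. Sum: 0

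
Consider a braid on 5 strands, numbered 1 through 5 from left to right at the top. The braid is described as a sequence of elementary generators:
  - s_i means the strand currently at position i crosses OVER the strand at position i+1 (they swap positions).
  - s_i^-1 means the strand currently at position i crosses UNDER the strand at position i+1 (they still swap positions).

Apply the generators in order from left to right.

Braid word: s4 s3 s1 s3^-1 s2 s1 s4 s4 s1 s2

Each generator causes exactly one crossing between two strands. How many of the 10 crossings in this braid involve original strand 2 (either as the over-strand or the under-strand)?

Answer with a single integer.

Gen 1: crossing 4x5. Involves strand 2? no. Count so far: 0
Gen 2: crossing 3x5. Involves strand 2? no. Count so far: 0
Gen 3: crossing 1x2. Involves strand 2? yes. Count so far: 1
Gen 4: crossing 5x3. Involves strand 2? no. Count so far: 1
Gen 5: crossing 1x3. Involves strand 2? no. Count so far: 1
Gen 6: crossing 2x3. Involves strand 2? yes. Count so far: 2
Gen 7: crossing 5x4. Involves strand 2? no. Count so far: 2
Gen 8: crossing 4x5. Involves strand 2? no. Count so far: 2
Gen 9: crossing 3x2. Involves strand 2? yes. Count so far: 3
Gen 10: crossing 3x1. Involves strand 2? no. Count so far: 3

Answer: 3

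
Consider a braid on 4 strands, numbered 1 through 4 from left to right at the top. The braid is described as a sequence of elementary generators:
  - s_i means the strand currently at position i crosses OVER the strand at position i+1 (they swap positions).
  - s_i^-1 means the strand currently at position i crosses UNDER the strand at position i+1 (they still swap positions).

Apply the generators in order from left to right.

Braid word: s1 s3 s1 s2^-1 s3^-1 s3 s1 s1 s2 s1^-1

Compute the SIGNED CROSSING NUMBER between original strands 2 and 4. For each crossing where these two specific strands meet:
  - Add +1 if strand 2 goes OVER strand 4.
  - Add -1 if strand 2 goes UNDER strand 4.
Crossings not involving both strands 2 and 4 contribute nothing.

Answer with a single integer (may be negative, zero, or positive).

Answer: -2

Derivation:
Gen 1: crossing 1x2. Both 2&4? no. Sum: 0
Gen 2: crossing 3x4. Both 2&4? no. Sum: 0
Gen 3: crossing 2x1. Both 2&4? no. Sum: 0
Gen 4: 2 under 4. Both 2&4? yes. Contrib: -1. Sum: -1
Gen 5: crossing 2x3. Both 2&4? no. Sum: -1
Gen 6: crossing 3x2. Both 2&4? no. Sum: -1
Gen 7: crossing 1x4. Both 2&4? no. Sum: -1
Gen 8: crossing 4x1. Both 2&4? no. Sum: -1
Gen 9: 4 over 2. Both 2&4? yes. Contrib: -1. Sum: -2
Gen 10: crossing 1x2. Both 2&4? no. Sum: -2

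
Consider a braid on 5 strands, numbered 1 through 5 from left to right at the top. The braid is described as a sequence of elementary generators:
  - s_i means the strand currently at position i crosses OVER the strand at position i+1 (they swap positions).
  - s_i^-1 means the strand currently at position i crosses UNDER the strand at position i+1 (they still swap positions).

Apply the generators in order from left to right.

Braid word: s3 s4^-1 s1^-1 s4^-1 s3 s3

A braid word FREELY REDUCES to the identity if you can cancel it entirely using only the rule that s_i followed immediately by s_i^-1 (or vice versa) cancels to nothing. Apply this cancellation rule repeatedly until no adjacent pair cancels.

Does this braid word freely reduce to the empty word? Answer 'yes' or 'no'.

Gen 1 (s3): push. Stack: [s3]
Gen 2 (s4^-1): push. Stack: [s3 s4^-1]
Gen 3 (s1^-1): push. Stack: [s3 s4^-1 s1^-1]
Gen 4 (s4^-1): push. Stack: [s3 s4^-1 s1^-1 s4^-1]
Gen 5 (s3): push. Stack: [s3 s4^-1 s1^-1 s4^-1 s3]
Gen 6 (s3): push. Stack: [s3 s4^-1 s1^-1 s4^-1 s3 s3]
Reduced word: s3 s4^-1 s1^-1 s4^-1 s3 s3

Answer: no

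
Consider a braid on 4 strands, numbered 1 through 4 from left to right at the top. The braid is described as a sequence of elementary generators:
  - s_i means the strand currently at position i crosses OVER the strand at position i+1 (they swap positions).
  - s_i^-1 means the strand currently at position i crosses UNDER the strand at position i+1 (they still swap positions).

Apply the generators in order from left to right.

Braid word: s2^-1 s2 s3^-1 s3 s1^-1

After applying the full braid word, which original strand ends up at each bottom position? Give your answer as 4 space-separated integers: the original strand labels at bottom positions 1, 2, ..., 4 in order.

Gen 1 (s2^-1): strand 2 crosses under strand 3. Perm now: [1 3 2 4]
Gen 2 (s2): strand 3 crosses over strand 2. Perm now: [1 2 3 4]
Gen 3 (s3^-1): strand 3 crosses under strand 4. Perm now: [1 2 4 3]
Gen 4 (s3): strand 4 crosses over strand 3. Perm now: [1 2 3 4]
Gen 5 (s1^-1): strand 1 crosses under strand 2. Perm now: [2 1 3 4]

Answer: 2 1 3 4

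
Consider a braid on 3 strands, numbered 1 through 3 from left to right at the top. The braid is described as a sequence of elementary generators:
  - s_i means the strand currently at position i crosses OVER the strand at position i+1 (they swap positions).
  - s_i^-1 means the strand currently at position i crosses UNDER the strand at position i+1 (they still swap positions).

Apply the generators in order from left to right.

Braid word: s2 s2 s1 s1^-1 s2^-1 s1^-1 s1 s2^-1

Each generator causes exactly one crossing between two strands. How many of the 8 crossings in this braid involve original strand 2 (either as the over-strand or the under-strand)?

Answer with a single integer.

Gen 1: crossing 2x3. Involves strand 2? yes. Count so far: 1
Gen 2: crossing 3x2. Involves strand 2? yes. Count so far: 2
Gen 3: crossing 1x2. Involves strand 2? yes. Count so far: 3
Gen 4: crossing 2x1. Involves strand 2? yes. Count so far: 4
Gen 5: crossing 2x3. Involves strand 2? yes. Count so far: 5
Gen 6: crossing 1x3. Involves strand 2? no. Count so far: 5
Gen 7: crossing 3x1. Involves strand 2? no. Count so far: 5
Gen 8: crossing 3x2. Involves strand 2? yes. Count so far: 6

Answer: 6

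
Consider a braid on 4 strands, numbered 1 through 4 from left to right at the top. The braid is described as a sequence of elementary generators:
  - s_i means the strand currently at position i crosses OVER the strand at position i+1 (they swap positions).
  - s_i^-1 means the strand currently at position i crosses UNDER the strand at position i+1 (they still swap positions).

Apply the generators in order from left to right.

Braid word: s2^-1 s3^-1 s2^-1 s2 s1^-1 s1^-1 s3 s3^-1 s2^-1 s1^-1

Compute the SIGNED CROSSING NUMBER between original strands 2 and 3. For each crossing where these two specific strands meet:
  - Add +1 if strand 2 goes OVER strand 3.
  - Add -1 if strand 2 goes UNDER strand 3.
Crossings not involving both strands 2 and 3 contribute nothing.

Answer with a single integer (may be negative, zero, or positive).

Answer: -1

Derivation:
Gen 1: 2 under 3. Both 2&3? yes. Contrib: -1. Sum: -1
Gen 2: crossing 2x4. Both 2&3? no. Sum: -1
Gen 3: crossing 3x4. Both 2&3? no. Sum: -1
Gen 4: crossing 4x3. Both 2&3? no. Sum: -1
Gen 5: crossing 1x3. Both 2&3? no. Sum: -1
Gen 6: crossing 3x1. Both 2&3? no. Sum: -1
Gen 7: crossing 4x2. Both 2&3? no. Sum: -1
Gen 8: crossing 2x4. Both 2&3? no. Sum: -1
Gen 9: crossing 3x4. Both 2&3? no. Sum: -1
Gen 10: crossing 1x4. Both 2&3? no. Sum: -1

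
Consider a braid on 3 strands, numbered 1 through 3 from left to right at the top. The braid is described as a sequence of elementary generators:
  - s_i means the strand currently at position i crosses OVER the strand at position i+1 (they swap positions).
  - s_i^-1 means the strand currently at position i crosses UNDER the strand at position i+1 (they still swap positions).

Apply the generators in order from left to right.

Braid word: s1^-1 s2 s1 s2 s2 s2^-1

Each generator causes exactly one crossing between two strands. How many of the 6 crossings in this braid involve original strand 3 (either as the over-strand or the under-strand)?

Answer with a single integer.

Answer: 2

Derivation:
Gen 1: crossing 1x2. Involves strand 3? no. Count so far: 0
Gen 2: crossing 1x3. Involves strand 3? yes. Count so far: 1
Gen 3: crossing 2x3. Involves strand 3? yes. Count so far: 2
Gen 4: crossing 2x1. Involves strand 3? no. Count so far: 2
Gen 5: crossing 1x2. Involves strand 3? no. Count so far: 2
Gen 6: crossing 2x1. Involves strand 3? no. Count so far: 2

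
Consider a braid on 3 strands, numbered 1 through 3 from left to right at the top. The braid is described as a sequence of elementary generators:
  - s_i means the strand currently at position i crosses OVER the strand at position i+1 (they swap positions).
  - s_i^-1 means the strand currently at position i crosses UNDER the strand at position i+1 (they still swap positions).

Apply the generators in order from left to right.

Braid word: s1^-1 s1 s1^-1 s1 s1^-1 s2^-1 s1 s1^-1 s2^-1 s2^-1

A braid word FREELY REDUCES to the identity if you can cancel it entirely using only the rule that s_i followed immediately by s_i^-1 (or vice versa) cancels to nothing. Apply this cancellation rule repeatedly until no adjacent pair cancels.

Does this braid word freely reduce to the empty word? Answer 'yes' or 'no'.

Gen 1 (s1^-1): push. Stack: [s1^-1]
Gen 2 (s1): cancels prior s1^-1. Stack: []
Gen 3 (s1^-1): push. Stack: [s1^-1]
Gen 4 (s1): cancels prior s1^-1. Stack: []
Gen 5 (s1^-1): push. Stack: [s1^-1]
Gen 6 (s2^-1): push. Stack: [s1^-1 s2^-1]
Gen 7 (s1): push. Stack: [s1^-1 s2^-1 s1]
Gen 8 (s1^-1): cancels prior s1. Stack: [s1^-1 s2^-1]
Gen 9 (s2^-1): push. Stack: [s1^-1 s2^-1 s2^-1]
Gen 10 (s2^-1): push. Stack: [s1^-1 s2^-1 s2^-1 s2^-1]
Reduced word: s1^-1 s2^-1 s2^-1 s2^-1

Answer: no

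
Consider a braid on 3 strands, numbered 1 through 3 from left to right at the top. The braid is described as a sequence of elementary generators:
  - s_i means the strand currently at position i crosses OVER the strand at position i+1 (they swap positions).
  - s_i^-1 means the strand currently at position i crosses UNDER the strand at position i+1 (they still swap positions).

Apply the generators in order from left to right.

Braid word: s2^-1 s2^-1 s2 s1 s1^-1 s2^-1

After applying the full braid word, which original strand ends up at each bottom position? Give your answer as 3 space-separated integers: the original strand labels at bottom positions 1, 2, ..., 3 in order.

Gen 1 (s2^-1): strand 2 crosses under strand 3. Perm now: [1 3 2]
Gen 2 (s2^-1): strand 3 crosses under strand 2. Perm now: [1 2 3]
Gen 3 (s2): strand 2 crosses over strand 3. Perm now: [1 3 2]
Gen 4 (s1): strand 1 crosses over strand 3. Perm now: [3 1 2]
Gen 5 (s1^-1): strand 3 crosses under strand 1. Perm now: [1 3 2]
Gen 6 (s2^-1): strand 3 crosses under strand 2. Perm now: [1 2 3]

Answer: 1 2 3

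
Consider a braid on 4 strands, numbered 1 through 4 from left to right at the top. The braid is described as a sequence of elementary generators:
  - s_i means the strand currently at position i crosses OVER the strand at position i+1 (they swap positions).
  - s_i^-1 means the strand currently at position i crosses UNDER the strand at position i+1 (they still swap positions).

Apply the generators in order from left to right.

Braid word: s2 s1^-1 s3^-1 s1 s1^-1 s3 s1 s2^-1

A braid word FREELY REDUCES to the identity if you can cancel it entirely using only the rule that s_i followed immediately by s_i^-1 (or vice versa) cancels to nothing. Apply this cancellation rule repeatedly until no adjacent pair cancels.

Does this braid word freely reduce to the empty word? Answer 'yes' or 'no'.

Gen 1 (s2): push. Stack: [s2]
Gen 2 (s1^-1): push. Stack: [s2 s1^-1]
Gen 3 (s3^-1): push. Stack: [s2 s1^-1 s3^-1]
Gen 4 (s1): push. Stack: [s2 s1^-1 s3^-1 s1]
Gen 5 (s1^-1): cancels prior s1. Stack: [s2 s1^-1 s3^-1]
Gen 6 (s3): cancels prior s3^-1. Stack: [s2 s1^-1]
Gen 7 (s1): cancels prior s1^-1. Stack: [s2]
Gen 8 (s2^-1): cancels prior s2. Stack: []
Reduced word: (empty)

Answer: yes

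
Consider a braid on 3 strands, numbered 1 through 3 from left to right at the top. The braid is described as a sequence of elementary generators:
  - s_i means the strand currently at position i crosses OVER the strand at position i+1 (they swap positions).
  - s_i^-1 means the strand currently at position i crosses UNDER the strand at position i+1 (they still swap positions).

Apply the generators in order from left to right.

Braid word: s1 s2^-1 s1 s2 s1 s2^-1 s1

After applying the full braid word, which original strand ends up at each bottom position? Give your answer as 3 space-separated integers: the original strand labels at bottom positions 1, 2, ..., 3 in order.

Gen 1 (s1): strand 1 crosses over strand 2. Perm now: [2 1 3]
Gen 2 (s2^-1): strand 1 crosses under strand 3. Perm now: [2 3 1]
Gen 3 (s1): strand 2 crosses over strand 3. Perm now: [3 2 1]
Gen 4 (s2): strand 2 crosses over strand 1. Perm now: [3 1 2]
Gen 5 (s1): strand 3 crosses over strand 1. Perm now: [1 3 2]
Gen 6 (s2^-1): strand 3 crosses under strand 2. Perm now: [1 2 3]
Gen 7 (s1): strand 1 crosses over strand 2. Perm now: [2 1 3]

Answer: 2 1 3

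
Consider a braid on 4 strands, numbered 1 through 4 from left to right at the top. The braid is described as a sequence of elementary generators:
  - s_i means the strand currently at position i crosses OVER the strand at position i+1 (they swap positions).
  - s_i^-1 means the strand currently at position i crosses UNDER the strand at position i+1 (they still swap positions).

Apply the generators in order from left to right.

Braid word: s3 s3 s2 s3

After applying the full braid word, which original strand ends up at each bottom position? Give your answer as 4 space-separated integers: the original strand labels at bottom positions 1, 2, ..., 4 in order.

Gen 1 (s3): strand 3 crosses over strand 4. Perm now: [1 2 4 3]
Gen 2 (s3): strand 4 crosses over strand 3. Perm now: [1 2 3 4]
Gen 3 (s2): strand 2 crosses over strand 3. Perm now: [1 3 2 4]
Gen 4 (s3): strand 2 crosses over strand 4. Perm now: [1 3 4 2]

Answer: 1 3 4 2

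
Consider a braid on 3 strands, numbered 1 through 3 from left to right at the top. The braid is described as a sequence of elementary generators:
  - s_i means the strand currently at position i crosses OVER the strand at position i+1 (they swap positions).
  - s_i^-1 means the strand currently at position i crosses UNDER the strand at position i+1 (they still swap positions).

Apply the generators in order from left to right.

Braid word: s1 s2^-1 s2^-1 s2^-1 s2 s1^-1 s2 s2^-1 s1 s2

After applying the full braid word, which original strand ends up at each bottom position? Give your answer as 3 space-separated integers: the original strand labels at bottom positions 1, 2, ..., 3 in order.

Answer: 2 3 1

Derivation:
Gen 1 (s1): strand 1 crosses over strand 2. Perm now: [2 1 3]
Gen 2 (s2^-1): strand 1 crosses under strand 3. Perm now: [2 3 1]
Gen 3 (s2^-1): strand 3 crosses under strand 1. Perm now: [2 1 3]
Gen 4 (s2^-1): strand 1 crosses under strand 3. Perm now: [2 3 1]
Gen 5 (s2): strand 3 crosses over strand 1. Perm now: [2 1 3]
Gen 6 (s1^-1): strand 2 crosses under strand 1. Perm now: [1 2 3]
Gen 7 (s2): strand 2 crosses over strand 3. Perm now: [1 3 2]
Gen 8 (s2^-1): strand 3 crosses under strand 2. Perm now: [1 2 3]
Gen 9 (s1): strand 1 crosses over strand 2. Perm now: [2 1 3]
Gen 10 (s2): strand 1 crosses over strand 3. Perm now: [2 3 1]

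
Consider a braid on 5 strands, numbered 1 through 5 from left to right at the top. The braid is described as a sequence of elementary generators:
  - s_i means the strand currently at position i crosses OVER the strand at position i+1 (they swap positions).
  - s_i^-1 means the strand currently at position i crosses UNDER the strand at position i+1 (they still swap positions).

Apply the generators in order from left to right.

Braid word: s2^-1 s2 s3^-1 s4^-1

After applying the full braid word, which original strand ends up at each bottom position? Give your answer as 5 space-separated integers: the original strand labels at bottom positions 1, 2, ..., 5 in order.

Answer: 1 2 4 5 3

Derivation:
Gen 1 (s2^-1): strand 2 crosses under strand 3. Perm now: [1 3 2 4 5]
Gen 2 (s2): strand 3 crosses over strand 2. Perm now: [1 2 3 4 5]
Gen 3 (s3^-1): strand 3 crosses under strand 4. Perm now: [1 2 4 3 5]
Gen 4 (s4^-1): strand 3 crosses under strand 5. Perm now: [1 2 4 5 3]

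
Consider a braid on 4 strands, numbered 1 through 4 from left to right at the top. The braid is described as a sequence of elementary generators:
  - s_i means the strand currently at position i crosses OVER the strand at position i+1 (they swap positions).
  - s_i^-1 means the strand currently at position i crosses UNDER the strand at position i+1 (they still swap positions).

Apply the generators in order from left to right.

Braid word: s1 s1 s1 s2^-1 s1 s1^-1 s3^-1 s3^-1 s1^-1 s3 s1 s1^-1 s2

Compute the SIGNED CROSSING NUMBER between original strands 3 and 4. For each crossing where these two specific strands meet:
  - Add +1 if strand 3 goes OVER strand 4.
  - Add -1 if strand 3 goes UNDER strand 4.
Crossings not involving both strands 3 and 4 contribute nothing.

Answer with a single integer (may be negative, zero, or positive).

Answer: 0

Derivation:
Gen 1: crossing 1x2. Both 3&4? no. Sum: 0
Gen 2: crossing 2x1. Both 3&4? no. Sum: 0
Gen 3: crossing 1x2. Both 3&4? no. Sum: 0
Gen 4: crossing 1x3. Both 3&4? no. Sum: 0
Gen 5: crossing 2x3. Both 3&4? no. Sum: 0
Gen 6: crossing 3x2. Both 3&4? no. Sum: 0
Gen 7: crossing 1x4. Both 3&4? no. Sum: 0
Gen 8: crossing 4x1. Both 3&4? no. Sum: 0
Gen 9: crossing 2x3. Both 3&4? no. Sum: 0
Gen 10: crossing 1x4. Both 3&4? no. Sum: 0
Gen 11: crossing 3x2. Both 3&4? no. Sum: 0
Gen 12: crossing 2x3. Both 3&4? no. Sum: 0
Gen 13: crossing 2x4. Both 3&4? no. Sum: 0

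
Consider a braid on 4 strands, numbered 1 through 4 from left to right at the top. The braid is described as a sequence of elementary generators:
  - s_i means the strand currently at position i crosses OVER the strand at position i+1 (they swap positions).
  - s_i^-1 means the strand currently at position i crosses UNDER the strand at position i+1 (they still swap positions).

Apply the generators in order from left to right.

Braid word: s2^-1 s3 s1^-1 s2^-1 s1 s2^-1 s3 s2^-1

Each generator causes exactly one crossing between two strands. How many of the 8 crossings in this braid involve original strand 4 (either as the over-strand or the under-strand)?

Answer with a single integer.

Answer: 3

Derivation:
Gen 1: crossing 2x3. Involves strand 4? no. Count so far: 0
Gen 2: crossing 2x4. Involves strand 4? yes. Count so far: 1
Gen 3: crossing 1x3. Involves strand 4? no. Count so far: 1
Gen 4: crossing 1x4. Involves strand 4? yes. Count so far: 2
Gen 5: crossing 3x4. Involves strand 4? yes. Count so far: 3
Gen 6: crossing 3x1. Involves strand 4? no. Count so far: 3
Gen 7: crossing 3x2. Involves strand 4? no. Count so far: 3
Gen 8: crossing 1x2. Involves strand 4? no. Count so far: 3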